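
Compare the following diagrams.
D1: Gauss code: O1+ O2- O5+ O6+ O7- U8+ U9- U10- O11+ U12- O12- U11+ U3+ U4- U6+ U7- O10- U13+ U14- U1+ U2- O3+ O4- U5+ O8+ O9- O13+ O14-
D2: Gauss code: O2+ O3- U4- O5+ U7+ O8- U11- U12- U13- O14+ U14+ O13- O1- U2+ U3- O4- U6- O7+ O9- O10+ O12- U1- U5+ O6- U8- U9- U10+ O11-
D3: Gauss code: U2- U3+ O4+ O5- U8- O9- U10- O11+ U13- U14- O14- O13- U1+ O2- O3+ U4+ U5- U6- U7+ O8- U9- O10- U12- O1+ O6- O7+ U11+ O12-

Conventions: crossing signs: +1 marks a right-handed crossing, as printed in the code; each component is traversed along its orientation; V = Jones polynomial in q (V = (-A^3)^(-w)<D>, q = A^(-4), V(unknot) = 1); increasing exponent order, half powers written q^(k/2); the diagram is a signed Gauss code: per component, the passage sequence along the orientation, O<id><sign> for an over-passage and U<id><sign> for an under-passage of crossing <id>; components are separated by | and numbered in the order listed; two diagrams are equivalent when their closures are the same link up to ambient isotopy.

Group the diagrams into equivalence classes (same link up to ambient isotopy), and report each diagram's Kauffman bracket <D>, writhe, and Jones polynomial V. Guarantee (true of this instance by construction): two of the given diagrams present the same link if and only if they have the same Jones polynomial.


grouping into links: {D1} | {D2} | {D3}
V(D1) = 1  (w 0, c 14, <D> = 1)
D2 (bracket 2A^-8 - 2A^-4 + 3 - 3A^4 + 2A^8 - 2A^12 + A^16; 14 crossings at w = -4): V = q^-7 - 2q^-6 + 2q^-5 - 3q^-4 + 3q^-3 - 2q^-2 + 2q^-1
D3 (bracket A^-16 - A^-12 + 2A^-8 - 2A^-4 + 2 - 2A^4 + A^8; 14 crossings at w = -4): V = q^-5 - 2q^-4 + 2q^-3 - 2q^-2 + 2q^-1 - 1 + q
why: V(q) takes 3 values over 3 diagrams, fixing the grouping


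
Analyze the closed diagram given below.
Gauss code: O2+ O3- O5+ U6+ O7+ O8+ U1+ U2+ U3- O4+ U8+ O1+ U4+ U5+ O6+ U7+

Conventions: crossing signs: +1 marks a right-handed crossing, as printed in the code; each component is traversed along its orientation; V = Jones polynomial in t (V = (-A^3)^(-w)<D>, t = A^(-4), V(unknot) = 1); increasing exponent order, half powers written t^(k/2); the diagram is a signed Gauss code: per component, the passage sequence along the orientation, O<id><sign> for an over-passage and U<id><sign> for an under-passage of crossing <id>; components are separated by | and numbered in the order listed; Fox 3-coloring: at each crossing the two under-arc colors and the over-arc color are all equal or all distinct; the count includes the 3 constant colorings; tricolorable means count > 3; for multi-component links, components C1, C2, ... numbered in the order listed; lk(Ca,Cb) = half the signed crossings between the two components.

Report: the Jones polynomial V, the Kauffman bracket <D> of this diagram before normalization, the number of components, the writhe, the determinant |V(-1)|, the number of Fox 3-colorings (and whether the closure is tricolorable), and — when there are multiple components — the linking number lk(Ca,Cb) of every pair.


Jones polynomial: V(t) = t^2 + 2t^4 - 2t^5 + t^6 - 2t^7 + t^8
<D> = A^-14 - 2A^-10 + A^-6 - 2A^-2 + 2A^2 + A^10; writhe +6
components 1, writhe +6 (8 crossings)
3-colorings: 27 of 3^8, det 9 — tricolorable
note: w = +6 shifts under R1 moves; the (-A^3)^(-6) factor cancels that in V


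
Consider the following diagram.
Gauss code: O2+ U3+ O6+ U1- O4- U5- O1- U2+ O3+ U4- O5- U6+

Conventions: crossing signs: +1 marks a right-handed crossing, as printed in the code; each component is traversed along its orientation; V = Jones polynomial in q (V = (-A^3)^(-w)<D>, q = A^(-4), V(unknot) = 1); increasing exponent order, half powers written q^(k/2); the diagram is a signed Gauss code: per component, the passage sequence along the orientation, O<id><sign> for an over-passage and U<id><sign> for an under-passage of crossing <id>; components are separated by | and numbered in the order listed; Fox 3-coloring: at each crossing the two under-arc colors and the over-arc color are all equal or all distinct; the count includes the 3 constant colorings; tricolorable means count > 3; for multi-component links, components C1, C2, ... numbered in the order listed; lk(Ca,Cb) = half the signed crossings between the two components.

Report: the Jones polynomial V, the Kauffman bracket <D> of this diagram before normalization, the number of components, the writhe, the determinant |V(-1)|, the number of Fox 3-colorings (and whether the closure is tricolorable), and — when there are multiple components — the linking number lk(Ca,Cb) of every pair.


V = -q^-3 + 2q^-2 - 2q^-1 + 3 - 2q + 2q^2 - q^3
<D> = -A^-12 + 2A^-8 - 2A^-4 + 3 - 2A^4 + 2A^8 - A^12 (w = 0)
1 component over 6 crossings, w = 0
3 Fox colorings among 3^6, |V(-1)| = 13: not tricolorable
why: w = 0 (over 6 crossings) is diagram-only; (-A^3)^(0) removes it from V


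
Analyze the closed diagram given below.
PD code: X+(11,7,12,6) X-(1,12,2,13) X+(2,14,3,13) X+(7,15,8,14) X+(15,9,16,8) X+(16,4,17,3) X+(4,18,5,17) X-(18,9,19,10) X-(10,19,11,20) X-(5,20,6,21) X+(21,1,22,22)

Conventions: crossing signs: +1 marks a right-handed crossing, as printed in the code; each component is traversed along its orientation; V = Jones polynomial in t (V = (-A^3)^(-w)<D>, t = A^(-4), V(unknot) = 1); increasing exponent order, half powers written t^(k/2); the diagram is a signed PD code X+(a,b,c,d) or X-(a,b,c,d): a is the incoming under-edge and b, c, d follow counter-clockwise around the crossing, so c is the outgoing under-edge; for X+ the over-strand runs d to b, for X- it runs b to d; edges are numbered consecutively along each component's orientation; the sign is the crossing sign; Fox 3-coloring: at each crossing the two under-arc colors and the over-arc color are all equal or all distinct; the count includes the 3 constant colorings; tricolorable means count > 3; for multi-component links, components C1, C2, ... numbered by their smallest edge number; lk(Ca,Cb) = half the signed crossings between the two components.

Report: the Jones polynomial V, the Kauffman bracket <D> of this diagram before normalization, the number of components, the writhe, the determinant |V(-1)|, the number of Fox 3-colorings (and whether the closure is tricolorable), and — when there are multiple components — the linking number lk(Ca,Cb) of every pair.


Jones polynomial: V(t) = t^-1 - 1 + 2t - 2t^2 + 2t^3 - 2t^4 + t^5
<D> = -A^-11 + 2A^-7 - 2A^-3 + 2A - 2A^5 + A^9 - A^13; writhe +3
components 1, writhe +3 (11 crossings)
3-colorings: 3 of 3^11, det 11 — not tricolorable
note: det 11 = |V(-1)|; not divisible by 3, so not tricolorable


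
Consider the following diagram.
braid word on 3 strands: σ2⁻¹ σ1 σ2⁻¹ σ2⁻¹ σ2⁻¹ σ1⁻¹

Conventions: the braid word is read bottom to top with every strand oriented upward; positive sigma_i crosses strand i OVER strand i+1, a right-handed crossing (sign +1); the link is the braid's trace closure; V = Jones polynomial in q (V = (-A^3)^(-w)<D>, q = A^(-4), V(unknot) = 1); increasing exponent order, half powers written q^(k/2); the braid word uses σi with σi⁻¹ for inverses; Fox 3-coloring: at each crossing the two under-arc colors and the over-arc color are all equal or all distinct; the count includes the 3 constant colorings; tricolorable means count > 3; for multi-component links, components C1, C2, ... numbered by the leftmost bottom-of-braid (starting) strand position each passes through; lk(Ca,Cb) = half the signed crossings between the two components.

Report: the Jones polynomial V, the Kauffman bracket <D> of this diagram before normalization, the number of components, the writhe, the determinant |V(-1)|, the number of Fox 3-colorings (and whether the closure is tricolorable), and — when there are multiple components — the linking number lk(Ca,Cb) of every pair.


V(q) = -q^-4 + q^-3 + q^-1
bracket: A^-8 + 1 - A^4, w = -4
1 component, writhe -4, over 6 crossings
det 3, colorings 9 of 3^6 — tricolorable
observation: the span of V is 3, forcing >= 3 crossings in any diagram


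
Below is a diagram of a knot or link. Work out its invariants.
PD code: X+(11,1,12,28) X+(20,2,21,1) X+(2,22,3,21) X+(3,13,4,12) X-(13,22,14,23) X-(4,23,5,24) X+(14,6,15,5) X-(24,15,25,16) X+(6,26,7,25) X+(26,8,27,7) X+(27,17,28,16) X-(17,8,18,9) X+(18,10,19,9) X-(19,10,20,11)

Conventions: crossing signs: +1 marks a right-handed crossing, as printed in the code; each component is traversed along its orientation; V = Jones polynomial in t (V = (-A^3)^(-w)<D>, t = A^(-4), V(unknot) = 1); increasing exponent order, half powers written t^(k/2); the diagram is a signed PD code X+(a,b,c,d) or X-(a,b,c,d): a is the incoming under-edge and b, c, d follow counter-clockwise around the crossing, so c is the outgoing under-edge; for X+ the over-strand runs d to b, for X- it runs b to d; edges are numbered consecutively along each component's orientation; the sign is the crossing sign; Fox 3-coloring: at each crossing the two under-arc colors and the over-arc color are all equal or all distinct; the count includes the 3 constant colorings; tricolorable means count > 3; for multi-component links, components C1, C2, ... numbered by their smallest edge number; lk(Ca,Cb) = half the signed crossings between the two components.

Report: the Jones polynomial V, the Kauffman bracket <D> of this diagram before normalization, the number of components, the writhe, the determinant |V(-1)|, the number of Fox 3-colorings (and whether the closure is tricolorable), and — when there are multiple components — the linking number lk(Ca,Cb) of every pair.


V = -1 + 3t - 3t^2 + 5t^3 - 5t^4 + 4t^5 - 3t^6 + 2t^7 - t^8
<D> = -A^-20 + 2A^-16 - 3A^-12 + 4A^-8 - 5A^-4 + 5 - 3A^4 + 3A^8 - A^12 (w = +4)
1 component over 14 crossings, w = +4
9 Fox colorings among 3^14, |V(-1)| = 27: tricolorable
why: the span of V is 8, forcing >= 8 crossings in any diagram


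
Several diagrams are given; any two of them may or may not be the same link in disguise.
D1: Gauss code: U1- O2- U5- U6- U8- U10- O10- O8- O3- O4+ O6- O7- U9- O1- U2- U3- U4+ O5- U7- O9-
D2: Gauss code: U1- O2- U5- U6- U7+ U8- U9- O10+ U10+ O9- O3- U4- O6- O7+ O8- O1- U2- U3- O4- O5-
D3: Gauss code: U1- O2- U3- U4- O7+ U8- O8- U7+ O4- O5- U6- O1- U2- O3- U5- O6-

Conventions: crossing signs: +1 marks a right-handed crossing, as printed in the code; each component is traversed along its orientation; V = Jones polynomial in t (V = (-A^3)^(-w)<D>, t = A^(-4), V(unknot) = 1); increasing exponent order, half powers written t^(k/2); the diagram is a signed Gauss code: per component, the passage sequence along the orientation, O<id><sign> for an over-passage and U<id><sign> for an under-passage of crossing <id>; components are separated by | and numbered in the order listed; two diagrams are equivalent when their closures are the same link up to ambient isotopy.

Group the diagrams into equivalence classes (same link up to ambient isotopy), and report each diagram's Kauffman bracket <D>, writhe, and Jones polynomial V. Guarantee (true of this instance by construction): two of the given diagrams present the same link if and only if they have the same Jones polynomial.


grouping into links: {D1, D2, D3}
V(D1) = -t^-7 + t^-6 - t^-5 + t^-4 + t^-2  (w -8, c 10, <D> = A^-16 + A^-8 - A^-4 + 1 - A^4)
V(D2) = -t^-7 + t^-6 - t^-5 + t^-4 + t^-2  [10 crossings, <D> = A^-10 + A^-2 - A^2 + A^6 - A^10, w = -6]
D3 (bracket A^-10 + A^-2 - A^2 + A^6 - A^10; 8 crossings at w = -6): V = -t^-7 + t^-6 - t^-5 + t^-4 + t^-2
why: one V(t) for all 3 diagrams — one class (guaranteed)


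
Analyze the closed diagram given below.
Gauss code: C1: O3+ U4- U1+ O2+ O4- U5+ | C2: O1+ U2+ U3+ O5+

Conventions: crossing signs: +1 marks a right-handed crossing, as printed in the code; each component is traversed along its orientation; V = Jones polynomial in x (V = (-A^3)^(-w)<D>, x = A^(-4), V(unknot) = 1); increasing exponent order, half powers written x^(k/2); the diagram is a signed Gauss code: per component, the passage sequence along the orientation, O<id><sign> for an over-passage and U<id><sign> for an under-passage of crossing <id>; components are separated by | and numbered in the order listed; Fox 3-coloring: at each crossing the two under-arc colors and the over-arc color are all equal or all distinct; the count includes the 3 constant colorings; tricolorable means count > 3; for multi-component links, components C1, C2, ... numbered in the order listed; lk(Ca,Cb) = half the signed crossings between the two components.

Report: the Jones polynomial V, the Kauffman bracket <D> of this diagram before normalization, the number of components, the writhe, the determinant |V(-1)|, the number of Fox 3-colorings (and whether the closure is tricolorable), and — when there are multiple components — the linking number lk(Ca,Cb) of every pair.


V = -x^(1/2) + x^(3/2) - x^(5/2) - x^(9/2)
<D> = A^-9 + A^-1 - A^3 + A^7 (w = +3)
2 components over 5 crossings, w = +3
lk(C1,C2): +2
3 Fox colorings among 3^5, |V(-1)| = 4: not tricolorable
why: the 1 component pair carries total linking +2


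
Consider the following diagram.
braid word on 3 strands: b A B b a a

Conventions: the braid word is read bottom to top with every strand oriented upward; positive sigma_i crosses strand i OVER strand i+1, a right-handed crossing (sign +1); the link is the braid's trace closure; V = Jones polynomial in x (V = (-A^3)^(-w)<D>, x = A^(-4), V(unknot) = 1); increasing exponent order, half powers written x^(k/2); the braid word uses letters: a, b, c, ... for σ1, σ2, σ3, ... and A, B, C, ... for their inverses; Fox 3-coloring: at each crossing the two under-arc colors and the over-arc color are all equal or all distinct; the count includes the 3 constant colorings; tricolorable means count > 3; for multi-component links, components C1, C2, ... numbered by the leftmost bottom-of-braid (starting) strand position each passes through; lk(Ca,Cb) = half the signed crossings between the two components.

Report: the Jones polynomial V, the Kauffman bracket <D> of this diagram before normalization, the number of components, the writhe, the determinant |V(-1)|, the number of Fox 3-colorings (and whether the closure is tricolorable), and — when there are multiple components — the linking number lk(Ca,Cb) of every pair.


V(x) = 1
bracket: A^6, w = +2
1 component, writhe +2, over 6 crossings
det 1, colorings 3 of 3^6 — not tricolorable
observation: det 1 = |V(-1)|; not divisible by 3, so not tricolorable


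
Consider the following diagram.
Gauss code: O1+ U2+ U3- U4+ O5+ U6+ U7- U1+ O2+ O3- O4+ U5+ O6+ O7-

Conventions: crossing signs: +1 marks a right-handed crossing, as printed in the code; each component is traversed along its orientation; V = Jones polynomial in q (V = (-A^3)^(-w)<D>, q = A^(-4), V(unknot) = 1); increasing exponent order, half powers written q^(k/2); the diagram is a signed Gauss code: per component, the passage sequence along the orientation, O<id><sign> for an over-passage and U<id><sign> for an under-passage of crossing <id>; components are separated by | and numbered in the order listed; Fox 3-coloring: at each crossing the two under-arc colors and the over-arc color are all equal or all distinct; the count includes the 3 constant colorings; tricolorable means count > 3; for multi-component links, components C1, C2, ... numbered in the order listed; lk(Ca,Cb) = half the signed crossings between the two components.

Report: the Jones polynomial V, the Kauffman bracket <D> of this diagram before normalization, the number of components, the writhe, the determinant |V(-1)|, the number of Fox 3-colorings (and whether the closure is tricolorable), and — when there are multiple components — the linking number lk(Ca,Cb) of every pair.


V = q + q^3 - q^4
<D> = A^-7 - A^-3 - A^5 (w = +3)
1 component over 7 crossings, w = +3
9 Fox colorings among 3^7, |V(-1)| = 3: tricolorable
why: V spans 3 powers of q: at least 3 crossings in any diagram


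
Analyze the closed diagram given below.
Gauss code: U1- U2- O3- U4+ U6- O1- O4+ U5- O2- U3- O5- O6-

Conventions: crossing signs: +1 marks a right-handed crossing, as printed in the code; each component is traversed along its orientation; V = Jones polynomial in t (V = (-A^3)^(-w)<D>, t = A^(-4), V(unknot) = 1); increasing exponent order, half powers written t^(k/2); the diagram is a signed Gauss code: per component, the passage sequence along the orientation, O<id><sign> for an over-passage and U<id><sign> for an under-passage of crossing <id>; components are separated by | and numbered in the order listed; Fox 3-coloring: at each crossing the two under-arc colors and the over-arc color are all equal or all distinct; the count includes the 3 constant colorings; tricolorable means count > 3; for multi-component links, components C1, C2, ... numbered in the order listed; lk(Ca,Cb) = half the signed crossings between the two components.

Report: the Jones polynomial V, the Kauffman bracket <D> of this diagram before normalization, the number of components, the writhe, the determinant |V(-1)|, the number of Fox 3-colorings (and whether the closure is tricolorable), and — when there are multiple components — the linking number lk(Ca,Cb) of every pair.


Jones polynomial: V(t) = -t^-6 + t^-5 - t^-4 + 2t^-3 - t^-2 + t^-1
<D> = A^-8 - A^-4 + 2 - A^4 + A^8 - A^12; writhe -4
components 1, writhe -4 (6 crossings)
3-colorings: 3 of 3^6, det 7 — not tricolorable
note: the span of V is 5, forcing >= 5 crossings in any diagram


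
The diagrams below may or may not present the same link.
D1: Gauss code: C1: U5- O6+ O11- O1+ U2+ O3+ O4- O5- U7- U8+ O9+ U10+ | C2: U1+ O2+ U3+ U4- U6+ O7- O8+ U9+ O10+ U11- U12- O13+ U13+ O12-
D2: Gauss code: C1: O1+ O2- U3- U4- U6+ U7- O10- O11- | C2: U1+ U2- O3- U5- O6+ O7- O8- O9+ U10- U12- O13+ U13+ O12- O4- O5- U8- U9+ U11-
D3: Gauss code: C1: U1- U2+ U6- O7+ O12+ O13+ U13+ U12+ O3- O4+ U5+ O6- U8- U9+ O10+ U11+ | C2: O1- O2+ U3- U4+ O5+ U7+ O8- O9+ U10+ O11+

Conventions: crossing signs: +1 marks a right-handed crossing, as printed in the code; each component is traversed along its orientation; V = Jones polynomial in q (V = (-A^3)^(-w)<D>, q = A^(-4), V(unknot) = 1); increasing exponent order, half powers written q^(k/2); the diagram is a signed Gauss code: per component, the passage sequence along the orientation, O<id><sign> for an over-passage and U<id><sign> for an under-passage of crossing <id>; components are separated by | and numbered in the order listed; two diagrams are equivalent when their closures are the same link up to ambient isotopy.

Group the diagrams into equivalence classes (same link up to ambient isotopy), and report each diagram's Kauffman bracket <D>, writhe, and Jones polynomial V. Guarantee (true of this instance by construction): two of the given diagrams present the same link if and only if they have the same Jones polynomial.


grouping into links: {D1, D3} | {D2}
V(D1) = -q^(1/2) + q^(3/2) - q^(5/2) - q^(9/2)  (w +3, c 13, <D> = A^-9 + A^-1 - A^3 + A^7)
D2 (bracket A^-9 + A^-1 - A^3 + A^7; 13 crossings at w = -5): V = -q^(-11/2) + q^(-9/2) - q^(-7/2) - q^(-3/2)
D3 (bracket A^-3 + A^5 - A^9 + A^13; 13 crossings at w = +5): V = -q^(1/2) + q^(3/2) - q^(5/2) - q^(9/2)
why: 2 classes among 3 diagrams; unequal V(q) rules out equality


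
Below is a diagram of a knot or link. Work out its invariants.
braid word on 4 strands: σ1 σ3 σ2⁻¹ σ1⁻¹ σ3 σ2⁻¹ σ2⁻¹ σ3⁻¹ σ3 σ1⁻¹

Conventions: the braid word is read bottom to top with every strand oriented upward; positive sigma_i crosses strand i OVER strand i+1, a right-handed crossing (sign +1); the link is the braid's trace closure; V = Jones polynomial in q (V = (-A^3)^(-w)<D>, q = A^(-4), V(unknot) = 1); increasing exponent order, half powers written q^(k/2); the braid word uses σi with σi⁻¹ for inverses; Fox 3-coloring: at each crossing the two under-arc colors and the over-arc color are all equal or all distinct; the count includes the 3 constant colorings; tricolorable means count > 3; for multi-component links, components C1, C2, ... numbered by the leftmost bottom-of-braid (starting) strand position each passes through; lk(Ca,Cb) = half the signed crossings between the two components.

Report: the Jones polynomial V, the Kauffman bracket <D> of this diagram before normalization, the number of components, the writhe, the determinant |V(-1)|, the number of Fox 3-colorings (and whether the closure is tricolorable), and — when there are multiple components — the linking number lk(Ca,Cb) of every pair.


V(q) = q^(-7/2) - 2q^(-5/2) + q^(-3/2) - 2q^(-1/2) + q^(1/2) - q^(3/2)
bracket: -A^-12 + A^-8 - 2A^-4 + 1 - 2A^4 + A^8, w = -2
2 components, writhe -2, over 10 crossings
lk(C1,C2) = 0
det 8, colorings 3 of 3^10 — not tricolorable
observation: w = -2 (over 10 crossings) is diagram-only; (-A^3)^(2) removes it from V


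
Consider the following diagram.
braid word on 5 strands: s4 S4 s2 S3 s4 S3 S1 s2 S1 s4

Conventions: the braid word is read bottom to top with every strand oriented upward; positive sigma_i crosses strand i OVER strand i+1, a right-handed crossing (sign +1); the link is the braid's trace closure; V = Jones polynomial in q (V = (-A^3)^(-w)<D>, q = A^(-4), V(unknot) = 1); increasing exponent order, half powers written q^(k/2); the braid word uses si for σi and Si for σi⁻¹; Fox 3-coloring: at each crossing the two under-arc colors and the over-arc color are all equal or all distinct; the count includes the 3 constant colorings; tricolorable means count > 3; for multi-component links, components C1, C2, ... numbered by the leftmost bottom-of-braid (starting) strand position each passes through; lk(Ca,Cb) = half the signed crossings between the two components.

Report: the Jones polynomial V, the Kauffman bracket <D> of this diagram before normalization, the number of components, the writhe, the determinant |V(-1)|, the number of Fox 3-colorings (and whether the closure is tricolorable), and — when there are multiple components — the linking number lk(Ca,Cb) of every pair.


V = q^-4 - 2q^-3 + 3q^-2 - 4q^-1 + 5 - 4q + 3q^2 - 2q^3 + q^4
<D> = A^-16 - 2A^-12 + 3A^-8 - 4A^-4 + 5 - 4A^4 + 3A^8 - 2A^12 + A^16 (w = 0)
1 component over 10 crossings, w = 0
3 Fox colorings among 3^10, |V(-1)| = 25: not tricolorable
why: w = 0 (over 10 crossings) is diagram-only; (-A^3)^(0) removes it from V


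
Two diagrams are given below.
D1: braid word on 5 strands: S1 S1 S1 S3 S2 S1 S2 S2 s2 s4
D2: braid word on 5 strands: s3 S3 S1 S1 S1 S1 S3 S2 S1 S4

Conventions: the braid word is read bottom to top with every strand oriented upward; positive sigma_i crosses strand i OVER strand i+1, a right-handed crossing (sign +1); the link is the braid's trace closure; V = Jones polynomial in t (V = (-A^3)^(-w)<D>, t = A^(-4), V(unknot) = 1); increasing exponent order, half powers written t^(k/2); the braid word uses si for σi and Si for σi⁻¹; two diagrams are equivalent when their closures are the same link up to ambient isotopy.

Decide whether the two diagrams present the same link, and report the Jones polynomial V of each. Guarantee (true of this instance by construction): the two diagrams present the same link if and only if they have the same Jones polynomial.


equivalent: yes
D1 (bracket A^-10 + A^-2 - A^2 + A^6 - A^10; 10 crossings at w = -6): V = -t^-7 + t^-6 - t^-5 + t^-4 + t^-2
V(D2) = -t^-7 + t^-6 - t^-5 + t^-4 + t^-2  [10 crossings, <D> = A^-16 + A^-8 - A^-4 + 1 - A^4, w = -8]
observation: all 2 diagrams share one V(t), hence one class


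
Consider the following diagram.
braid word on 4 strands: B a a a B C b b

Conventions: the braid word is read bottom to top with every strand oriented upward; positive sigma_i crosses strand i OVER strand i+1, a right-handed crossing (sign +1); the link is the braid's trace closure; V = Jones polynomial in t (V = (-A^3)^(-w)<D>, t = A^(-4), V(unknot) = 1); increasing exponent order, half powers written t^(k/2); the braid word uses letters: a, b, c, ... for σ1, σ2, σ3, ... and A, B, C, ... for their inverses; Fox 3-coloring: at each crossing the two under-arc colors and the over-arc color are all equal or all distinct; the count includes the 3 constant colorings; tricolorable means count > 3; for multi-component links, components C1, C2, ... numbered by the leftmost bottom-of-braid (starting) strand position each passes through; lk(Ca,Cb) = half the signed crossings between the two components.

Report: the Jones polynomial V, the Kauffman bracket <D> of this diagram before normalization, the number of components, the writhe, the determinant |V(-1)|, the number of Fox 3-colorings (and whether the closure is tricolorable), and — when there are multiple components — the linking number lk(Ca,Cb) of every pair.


V = -t^(1/2) - t^(3/2) - t^(5/2) + t^(9/2)
<D> = A^-12 - A^-4 - 1 - A^4 (w = +2)
2 components over 8 crossings, w = +2
lk(C1,C2): 0
27 Fox colorings among 3^8, |V(-1)| = 0: tricolorable
why: every pair of the 2 components has lk = 0


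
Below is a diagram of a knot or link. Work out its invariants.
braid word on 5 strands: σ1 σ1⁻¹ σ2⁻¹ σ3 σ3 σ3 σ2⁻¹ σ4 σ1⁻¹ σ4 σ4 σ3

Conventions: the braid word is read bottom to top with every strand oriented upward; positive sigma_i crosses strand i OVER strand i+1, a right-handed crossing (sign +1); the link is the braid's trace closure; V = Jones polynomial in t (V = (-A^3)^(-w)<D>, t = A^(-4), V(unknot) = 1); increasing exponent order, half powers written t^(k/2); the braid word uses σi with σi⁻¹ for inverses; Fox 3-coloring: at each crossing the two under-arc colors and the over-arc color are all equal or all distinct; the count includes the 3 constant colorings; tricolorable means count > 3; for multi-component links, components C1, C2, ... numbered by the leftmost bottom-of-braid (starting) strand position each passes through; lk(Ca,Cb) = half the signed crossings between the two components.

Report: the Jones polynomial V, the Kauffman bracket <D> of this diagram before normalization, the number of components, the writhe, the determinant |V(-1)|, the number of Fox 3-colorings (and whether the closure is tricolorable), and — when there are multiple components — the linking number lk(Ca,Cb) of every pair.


V = 1 - t + 3t^2 - 4t^3 + 5t^4 - 6t^5 + 5t^6 - 4t^7 + 3t^8 - t^9
<D> = -A^-24 + 3A^-20 - 4A^-16 + 5A^-12 - 6A^-8 + 5A^-4 - 4 + 3A^4 - A^8 + A^12 (w = +4)
1 component over 12 crossings, w = +4
9 Fox colorings among 3^12, |V(-1)| = 33: tricolorable
why: the span of V is 9, forcing >= 9 crossings in any diagram


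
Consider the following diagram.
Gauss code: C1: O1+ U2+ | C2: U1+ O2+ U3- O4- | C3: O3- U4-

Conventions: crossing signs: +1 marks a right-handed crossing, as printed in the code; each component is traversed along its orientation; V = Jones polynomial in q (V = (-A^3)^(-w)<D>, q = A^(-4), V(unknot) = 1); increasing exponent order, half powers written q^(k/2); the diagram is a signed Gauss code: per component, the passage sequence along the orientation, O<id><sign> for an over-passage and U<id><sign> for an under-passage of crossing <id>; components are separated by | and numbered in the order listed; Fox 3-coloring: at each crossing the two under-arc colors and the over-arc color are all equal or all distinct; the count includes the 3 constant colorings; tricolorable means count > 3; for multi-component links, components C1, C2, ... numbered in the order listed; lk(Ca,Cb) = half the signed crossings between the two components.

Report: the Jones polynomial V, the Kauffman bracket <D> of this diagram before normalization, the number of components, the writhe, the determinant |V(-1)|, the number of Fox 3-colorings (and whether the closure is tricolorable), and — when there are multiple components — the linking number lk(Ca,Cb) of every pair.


Jones polynomial: V(q) = q^-2 + 2 + q^2
<D> = A^-8 + 2 + A^8; writhe 0
components 3, writhe 0 (4 crossings)
linking number lk(C1,C2) = +1
lk(C1,C3): 0
lk(C2,C3) = -1
3-colorings: 3 of 3^4, det 4 — not tricolorable
note: span 4 respects span(V) <= c + mu - 1 = 6 for this 3-component diagram


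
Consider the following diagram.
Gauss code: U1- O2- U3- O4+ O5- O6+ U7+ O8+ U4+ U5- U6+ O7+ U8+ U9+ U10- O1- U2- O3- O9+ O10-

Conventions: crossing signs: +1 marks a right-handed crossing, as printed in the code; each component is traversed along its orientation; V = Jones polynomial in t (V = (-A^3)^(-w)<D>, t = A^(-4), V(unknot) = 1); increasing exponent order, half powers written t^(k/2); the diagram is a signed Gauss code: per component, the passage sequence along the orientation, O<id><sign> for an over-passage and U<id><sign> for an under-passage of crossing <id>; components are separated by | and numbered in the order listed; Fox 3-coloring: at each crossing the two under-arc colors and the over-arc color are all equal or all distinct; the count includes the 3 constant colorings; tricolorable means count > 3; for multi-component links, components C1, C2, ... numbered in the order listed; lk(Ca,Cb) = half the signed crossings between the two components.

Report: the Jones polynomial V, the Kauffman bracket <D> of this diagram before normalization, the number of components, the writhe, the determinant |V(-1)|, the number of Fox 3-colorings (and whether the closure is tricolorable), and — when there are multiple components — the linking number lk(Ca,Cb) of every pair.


V(t) = -t^-3 + t^-2 - t^-1 + 3 - t + t^2 - t^3
bracket: -A^-12 + A^-8 - A^-4 + 3 - A^4 + A^8 - A^12, w = 0
1 component, writhe 0, over 10 crossings
det 9, colorings 27 of 3^10 — tricolorable
observation: |V(-1)| = 9: so tricolorable, since 3 divides 9


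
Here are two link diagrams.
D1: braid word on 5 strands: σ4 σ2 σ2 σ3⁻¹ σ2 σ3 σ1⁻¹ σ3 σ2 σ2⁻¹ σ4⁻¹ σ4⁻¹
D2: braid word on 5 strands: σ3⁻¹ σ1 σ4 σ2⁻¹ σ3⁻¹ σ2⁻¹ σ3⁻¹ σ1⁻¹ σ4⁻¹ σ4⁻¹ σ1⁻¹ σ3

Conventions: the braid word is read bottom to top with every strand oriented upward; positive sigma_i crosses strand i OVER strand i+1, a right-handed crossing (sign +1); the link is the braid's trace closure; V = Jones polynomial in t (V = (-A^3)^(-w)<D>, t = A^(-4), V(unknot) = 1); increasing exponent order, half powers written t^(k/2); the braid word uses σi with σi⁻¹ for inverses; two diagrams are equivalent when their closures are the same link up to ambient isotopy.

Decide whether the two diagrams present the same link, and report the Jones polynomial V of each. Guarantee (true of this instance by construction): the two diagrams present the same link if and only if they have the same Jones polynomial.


equivalent: no
D1 (bracket -A^-18 + A^-14 - A^-10 + 2A^-6 - A^-2 + A^2; 12 crossings at w = +2): V = t - t^2 + 2t^3 - t^4 + t^5 - t^6
V(D2) = -t^-4 + t^-3 + t^-1  [12 crossings, <D> = A^-14 + A^-6 - A^-2, w = -6]
observation: 2 classes among 2 diagrams; unequal V(t) rules out equality


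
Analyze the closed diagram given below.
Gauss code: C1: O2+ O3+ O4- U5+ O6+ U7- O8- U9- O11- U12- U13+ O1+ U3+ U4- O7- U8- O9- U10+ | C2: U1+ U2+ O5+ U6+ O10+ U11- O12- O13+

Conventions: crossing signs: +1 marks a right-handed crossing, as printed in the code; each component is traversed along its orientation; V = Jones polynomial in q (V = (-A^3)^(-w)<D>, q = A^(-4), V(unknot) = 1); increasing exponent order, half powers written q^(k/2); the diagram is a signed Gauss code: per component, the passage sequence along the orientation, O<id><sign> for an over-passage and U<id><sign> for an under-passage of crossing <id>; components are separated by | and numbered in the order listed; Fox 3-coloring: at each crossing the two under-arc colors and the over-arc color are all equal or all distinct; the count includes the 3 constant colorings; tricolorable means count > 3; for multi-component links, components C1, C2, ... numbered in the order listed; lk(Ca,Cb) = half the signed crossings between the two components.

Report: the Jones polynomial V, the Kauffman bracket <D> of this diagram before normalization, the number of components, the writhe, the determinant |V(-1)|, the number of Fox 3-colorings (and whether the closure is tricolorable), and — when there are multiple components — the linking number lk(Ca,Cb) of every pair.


V = q^(-5/2) - q^(-3/2) + q^(-1/2) - 3q^(1/2) + 2q^(3/2) - 2q^(5/2) + q^(7/2) - q^(9/2)
<D> = A^-15 - A^-11 + 2A^-7 - 2A^-3 + 3A - A^5 + A^9 - A^13 (w = +1)
2 components over 13 crossings, w = +1
lk(C1,C2): +2
9 Fox colorings among 3^13, |V(-1)| = 12: tricolorable
why: |V(-1)| = 12: so tricolorable, since 3 divides 12


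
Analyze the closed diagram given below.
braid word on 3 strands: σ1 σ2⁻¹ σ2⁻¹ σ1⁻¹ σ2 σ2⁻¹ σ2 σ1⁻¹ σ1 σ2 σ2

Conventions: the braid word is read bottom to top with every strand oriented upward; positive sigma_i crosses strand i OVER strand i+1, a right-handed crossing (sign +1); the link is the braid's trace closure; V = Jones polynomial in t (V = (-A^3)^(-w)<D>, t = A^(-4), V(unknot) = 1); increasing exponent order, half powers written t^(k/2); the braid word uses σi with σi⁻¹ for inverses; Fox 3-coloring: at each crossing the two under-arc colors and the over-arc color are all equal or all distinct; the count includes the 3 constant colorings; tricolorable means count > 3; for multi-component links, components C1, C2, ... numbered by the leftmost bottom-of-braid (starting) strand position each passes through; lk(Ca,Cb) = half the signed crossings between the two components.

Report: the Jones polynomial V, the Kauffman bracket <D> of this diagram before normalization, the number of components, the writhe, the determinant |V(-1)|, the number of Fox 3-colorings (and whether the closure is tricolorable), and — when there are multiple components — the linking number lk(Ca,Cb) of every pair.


V(t) = -t^(-3/2) - 2t^(1/2) + t^(3/2) - t^(5/2) + t^(7/2)
bracket: -A^-11 + A^-7 - A^-3 + 2A + A^9, w = +1
2 components, writhe +1, over 11 crossings
lk(C1,C2) = -1
det 6, colorings 9 of 3^11 — tricolorable
observation: w = +1 shifts under R1 moves; the (-A^3)^(-1) factor cancels that in V


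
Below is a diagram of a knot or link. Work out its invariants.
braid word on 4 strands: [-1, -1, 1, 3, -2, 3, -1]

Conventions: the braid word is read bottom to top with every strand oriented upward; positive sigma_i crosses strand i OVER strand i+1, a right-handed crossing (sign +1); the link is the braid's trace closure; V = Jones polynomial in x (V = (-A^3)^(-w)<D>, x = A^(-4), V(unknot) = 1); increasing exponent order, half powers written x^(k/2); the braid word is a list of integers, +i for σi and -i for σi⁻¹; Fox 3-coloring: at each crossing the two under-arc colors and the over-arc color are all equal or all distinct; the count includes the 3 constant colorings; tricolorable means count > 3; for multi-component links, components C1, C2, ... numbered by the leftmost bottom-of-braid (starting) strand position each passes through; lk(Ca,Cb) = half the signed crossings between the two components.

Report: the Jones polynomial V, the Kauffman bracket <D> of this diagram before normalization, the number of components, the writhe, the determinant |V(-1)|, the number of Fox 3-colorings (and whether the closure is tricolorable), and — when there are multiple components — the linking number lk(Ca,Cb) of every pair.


V(x) = x^-2 + 2 + x^2
bracket: -A^-11 - 2A^-3 - A^5, w = -1
3 components, writhe -1, over 7 crossings
lk(C1,C2) = -1
linking number lk(C1,C3) = +1
lk(C2,C3): 0
det 4, colorings 3 of 3^7 — not tricolorable
observation: det 4 = |V(-1)|; not divisible by 3, so not tricolorable


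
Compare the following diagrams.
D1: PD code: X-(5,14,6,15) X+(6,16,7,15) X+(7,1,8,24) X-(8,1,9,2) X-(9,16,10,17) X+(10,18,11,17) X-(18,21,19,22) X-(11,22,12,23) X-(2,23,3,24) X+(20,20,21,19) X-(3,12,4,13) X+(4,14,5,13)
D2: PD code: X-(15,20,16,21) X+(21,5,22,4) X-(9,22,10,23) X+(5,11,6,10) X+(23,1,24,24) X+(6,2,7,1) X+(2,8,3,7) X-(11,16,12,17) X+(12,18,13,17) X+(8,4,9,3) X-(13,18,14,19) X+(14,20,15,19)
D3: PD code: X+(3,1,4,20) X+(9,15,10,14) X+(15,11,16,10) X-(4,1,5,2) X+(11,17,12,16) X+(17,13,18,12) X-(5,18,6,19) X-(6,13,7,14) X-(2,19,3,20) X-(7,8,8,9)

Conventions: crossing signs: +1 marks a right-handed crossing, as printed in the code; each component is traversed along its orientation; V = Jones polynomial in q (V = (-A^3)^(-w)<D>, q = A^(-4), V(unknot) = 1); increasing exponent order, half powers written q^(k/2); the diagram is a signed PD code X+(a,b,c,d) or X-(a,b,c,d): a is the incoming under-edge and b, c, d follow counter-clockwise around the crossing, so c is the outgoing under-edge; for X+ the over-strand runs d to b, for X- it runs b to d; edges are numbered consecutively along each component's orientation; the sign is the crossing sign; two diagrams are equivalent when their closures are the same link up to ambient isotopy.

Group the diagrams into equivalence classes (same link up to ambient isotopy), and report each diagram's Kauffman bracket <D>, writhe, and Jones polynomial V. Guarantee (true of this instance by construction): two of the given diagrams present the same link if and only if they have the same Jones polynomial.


equivalence classes: {D1} | {D2} | {D3}
D1 (bracket A^-6; 12 crossings at w = -2): V = 1
D2 (bracket -A^-12 + A^-8 - A^-4 + 2 - A^4 + A^8; 12 crossings at w = +4): V = q - q^2 + 2q^3 - q^4 + q^5 - q^6
V(D3) = q + q^3 - q^4  [10 crossings, <D> = -A^-16 + A^-12 + A^-4, w = 0]
key observation: comparing 3 Jones polynomials yields 3 groups


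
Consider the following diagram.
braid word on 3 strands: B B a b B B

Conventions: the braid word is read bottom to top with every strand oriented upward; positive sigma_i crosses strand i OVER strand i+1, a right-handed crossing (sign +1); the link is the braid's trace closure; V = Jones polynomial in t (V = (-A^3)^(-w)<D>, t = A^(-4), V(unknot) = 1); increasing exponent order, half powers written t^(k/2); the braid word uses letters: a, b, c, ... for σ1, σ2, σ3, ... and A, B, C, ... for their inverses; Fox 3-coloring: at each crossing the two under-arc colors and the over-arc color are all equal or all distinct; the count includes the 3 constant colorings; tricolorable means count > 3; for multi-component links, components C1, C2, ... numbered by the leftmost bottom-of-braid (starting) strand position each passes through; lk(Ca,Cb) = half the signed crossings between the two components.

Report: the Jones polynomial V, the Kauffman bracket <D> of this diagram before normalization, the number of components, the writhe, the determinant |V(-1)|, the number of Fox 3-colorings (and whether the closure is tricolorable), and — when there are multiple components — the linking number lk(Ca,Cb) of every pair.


Jones polynomial: V(t) = -t^-4 + t^-3 + t^-1
<D> = A^-2 + A^6 - A^10; writhe -2
components 1, writhe -2 (6 crossings)
3-colorings: 9 of 3^6, det 3 — tricolorable
note: the word shrinks to σ2⁻¹ σ2⁻¹ σ1 σ2⁻¹ after cancelling


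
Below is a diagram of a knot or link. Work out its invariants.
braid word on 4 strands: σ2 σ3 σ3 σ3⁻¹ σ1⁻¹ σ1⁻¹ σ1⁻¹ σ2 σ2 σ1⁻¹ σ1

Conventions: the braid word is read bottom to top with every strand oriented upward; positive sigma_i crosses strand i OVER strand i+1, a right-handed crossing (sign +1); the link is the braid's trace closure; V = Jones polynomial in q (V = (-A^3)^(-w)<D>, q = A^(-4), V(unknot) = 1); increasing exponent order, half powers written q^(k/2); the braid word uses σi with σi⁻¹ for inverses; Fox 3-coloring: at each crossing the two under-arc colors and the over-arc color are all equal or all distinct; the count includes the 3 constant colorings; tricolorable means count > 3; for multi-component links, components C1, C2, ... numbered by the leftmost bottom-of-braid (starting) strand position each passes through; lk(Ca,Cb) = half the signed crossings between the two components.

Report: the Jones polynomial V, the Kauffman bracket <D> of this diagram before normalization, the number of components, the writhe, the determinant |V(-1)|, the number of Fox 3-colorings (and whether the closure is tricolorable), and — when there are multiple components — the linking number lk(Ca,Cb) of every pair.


V(q) = -q^-3 + q^-2 - q^-1 + 3 - q + q^2 - q^3
bracket: A^-9 - A^-5 + A^-1 - 3A^3 + A^7 - A^11 + A^15, w = +1
1 component, writhe +1, over 11 crossings
det 9, colorings 27 of 3^11 — tricolorable
observation: w = +1 shifts under R1 moves; the (-A^3)^(-1) factor cancels that in V
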